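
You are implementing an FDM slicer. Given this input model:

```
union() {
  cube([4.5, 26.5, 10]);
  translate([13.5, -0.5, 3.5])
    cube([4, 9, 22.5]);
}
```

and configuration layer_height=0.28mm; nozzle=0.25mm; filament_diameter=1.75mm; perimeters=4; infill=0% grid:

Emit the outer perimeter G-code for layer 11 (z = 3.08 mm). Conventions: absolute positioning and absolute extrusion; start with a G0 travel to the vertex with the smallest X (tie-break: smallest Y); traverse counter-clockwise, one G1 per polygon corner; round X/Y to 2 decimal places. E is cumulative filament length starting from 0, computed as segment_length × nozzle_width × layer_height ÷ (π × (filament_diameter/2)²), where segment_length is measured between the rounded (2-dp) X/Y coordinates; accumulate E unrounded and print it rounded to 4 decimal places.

At z = 3.08 mm: the cube (footprint 4.5×26.5) is included at this height; the cube at (13.5, -0.5) is absent (z outside [3.5, 26]); Combining (union): only the 4.5×26.5 cube is present, so the union is just that shape — 1 connected region. The outline is a single polygon with 4 vertices. Extrusion per mm of travel: 0.25 × 0.28 / (π × 0.875²) = 0.029103. Accumulating E over each segment gives final E = 1.8044.

G0 X0.00 Y0.00 Z3.08
G1 X4.50 Y0.00 E0.1310
G1 X4.50 Y26.50 E0.9022
G1 X0.00 Y26.50 E1.0331
G1 X0.00 Y0.00 E1.8044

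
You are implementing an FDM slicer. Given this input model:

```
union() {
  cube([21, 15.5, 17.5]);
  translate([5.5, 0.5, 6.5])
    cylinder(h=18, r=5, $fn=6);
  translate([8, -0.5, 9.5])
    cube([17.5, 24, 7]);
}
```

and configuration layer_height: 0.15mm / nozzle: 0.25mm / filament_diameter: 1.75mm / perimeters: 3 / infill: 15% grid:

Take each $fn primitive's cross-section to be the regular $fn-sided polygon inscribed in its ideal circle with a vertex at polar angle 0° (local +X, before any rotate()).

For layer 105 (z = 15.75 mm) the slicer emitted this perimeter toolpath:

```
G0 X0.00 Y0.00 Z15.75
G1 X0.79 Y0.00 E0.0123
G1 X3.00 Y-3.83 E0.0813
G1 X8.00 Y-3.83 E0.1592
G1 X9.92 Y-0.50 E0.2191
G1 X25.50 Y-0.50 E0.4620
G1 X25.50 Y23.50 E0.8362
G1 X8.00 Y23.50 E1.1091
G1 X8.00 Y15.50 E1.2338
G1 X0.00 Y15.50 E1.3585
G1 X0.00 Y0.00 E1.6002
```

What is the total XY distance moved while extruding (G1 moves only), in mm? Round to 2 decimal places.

Sum the Euclidean lengths of each G1 segment: total = 102.64 mm.

102.64 mm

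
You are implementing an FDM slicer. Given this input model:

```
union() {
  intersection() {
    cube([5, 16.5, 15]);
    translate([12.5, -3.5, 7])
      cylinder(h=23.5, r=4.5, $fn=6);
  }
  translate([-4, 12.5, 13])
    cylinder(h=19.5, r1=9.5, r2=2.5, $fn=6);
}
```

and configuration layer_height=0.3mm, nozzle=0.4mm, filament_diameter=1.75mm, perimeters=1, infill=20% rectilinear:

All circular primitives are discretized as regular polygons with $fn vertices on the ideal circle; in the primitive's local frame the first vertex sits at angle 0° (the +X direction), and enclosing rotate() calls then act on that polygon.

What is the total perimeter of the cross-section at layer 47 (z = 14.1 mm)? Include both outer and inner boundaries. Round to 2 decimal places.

54.63 mm

At z = 14.1 mm: the 5×16.5 cube contributes its full rectangle (perimeter 43.00 mm); the cylinder at (12.5, -3.5): section is a regular 6-gon, circumradius r=4.5 (perimeter = 2·6·4.500·sin(180°/6) = 27.00 mm); After intersecting: the r=4.5 cylinder at (12.5, -3.5) does not overlap the 5×16.5 cube (empty) — nothing remains; the cone at (-4, 12.5) contributes a regular 6-gon of circumradius 9.105 (interpolated between r1=9.5 and r2=2.5 at t=0.056) (perimeter = 2·6·9.105·sin(180°/6) = 54.63 mm); Combining (union): only the cone at (-4, 12.5) is present, so the union is just that shape — boundary = 54.63 mm. Overall, the cross-section is a single solid region. Total boundary length (outer) = 54.63 mm.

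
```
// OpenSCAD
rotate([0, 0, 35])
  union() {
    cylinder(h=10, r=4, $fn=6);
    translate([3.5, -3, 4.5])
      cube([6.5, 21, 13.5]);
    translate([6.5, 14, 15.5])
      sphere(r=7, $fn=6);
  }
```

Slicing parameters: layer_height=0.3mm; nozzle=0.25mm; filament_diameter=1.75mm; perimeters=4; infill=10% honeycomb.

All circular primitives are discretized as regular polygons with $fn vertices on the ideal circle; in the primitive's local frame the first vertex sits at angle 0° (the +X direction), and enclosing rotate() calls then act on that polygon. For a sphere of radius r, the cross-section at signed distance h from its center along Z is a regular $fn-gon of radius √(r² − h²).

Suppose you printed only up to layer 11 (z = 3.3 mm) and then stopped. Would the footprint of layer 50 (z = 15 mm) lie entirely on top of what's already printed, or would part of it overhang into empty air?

part overhangs

Compare the two slices. At z = 3.3: the r=4 cylinder gives a regular 6-gon of circumradius 4 (constant along its height) (area = (6/2)·4.000²·sin(360°/6) = 41.57 mm²); the cube at (3.5, -3) is not intersected at this z (z outside [4.5, 18]); the sphere at (6.5, 14) is not intersected at this z (|z−center|=12.200 > r=7); Merging all regions: only the r=4 cylinder is present, so the union is just that shape — area = 41.57 mm²; (whole slice rotated 35° about Z — lengths, areas and connectivity unchanged). At z = 15: the cylinder is not intersected at this z (z outside [0, 10]); the cube at (3.5, -3) is present — its section is the full 6.5×21 rectangle (area 136.50 mm²); the r=7 sphere at (6.5, 14) contributes a regular 6-gon of circumradius √(7²−0.5²) = 6.982 (area = (6/2)·6.982²·sin(360°/6) = 126.66 mm²); Combining (union): the regions partially overlap — summed areas 263.16 mm² minus the doubly-counted overlap 65.30 mm² gives 197.85 mm² — area = 197.85 mm²; (rotated 35° about Z; rotation is an isometry so areas/perimeters/island counts are preserved). Checking containment: at z = 15 the cross-section extends beyond the z = 3.3 cross-section by about 197.42 mm².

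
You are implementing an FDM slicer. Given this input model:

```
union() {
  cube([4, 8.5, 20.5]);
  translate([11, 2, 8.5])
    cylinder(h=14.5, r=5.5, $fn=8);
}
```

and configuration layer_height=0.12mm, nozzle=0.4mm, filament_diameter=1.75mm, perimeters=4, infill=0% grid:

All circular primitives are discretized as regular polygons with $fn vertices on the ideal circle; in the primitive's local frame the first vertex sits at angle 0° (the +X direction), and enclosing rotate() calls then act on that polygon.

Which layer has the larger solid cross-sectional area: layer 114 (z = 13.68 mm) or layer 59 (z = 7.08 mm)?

layer 114 (z = 13.68 mm)

Layer 114 (z = 13.68): the cube (footprint 4×8.5) is included at this height (area 34.00 mm²); the r=5.5 cylinder at (11, 2) contributes a regular 8-gon of circumradius 5.5 (area = (8/2)·5.500²·sin(360°/8) = 85.56 mm²); Merging all regions: the 2 present regions are separate (no shared area or edge), so areas and boundary lengths simply add and each stays a separate island — area = 119.56 mm². So its area = 119.56 mm². Layer 59 (z = 7.08): the 4×8.5 cube contributes its full rectangle (area 34.00 mm²); the cylinder at (11, 2) is not intersected at this z (z outside [8.5, 23]); Taking the union: only the 4×8.5 cube is present, so the union is just that shape — area = 34.00 mm². So its area = 34.00 mm². Layer 114 is larger (119.56 vs 34.00 mm²).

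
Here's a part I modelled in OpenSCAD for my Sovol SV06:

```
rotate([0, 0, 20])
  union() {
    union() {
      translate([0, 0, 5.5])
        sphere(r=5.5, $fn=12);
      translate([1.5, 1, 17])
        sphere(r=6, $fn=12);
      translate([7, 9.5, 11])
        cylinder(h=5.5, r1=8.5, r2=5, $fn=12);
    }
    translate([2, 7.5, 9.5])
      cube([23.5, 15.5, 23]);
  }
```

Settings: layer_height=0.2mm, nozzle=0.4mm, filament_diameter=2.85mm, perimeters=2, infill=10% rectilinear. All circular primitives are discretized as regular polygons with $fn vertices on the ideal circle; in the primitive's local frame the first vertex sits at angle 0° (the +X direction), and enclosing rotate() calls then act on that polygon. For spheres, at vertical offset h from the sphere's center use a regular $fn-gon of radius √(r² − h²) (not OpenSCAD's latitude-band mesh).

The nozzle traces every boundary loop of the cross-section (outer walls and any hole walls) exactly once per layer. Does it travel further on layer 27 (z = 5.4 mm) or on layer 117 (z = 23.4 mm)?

layer 117 (z = 23.4 mm)

Layer 27 (z = 5.4): the r=5.5 sphere contributes a regular 12-gon of circumradius √(5.5²−0.1²) = 5.499 (perimeter = 2·12·5.499·sin(180°/12) = 34.16 mm); the sphere at (1.5, 1) is not intersected at this z (|z−center|=11.600 > r=6); the cone at (7, 9.5) is not intersected at this z (z outside [11, 16.5]); Merging all regions: only the r=5.5 sphere is present, so the union is just that shape — boundary = 34.16 mm; the cube at (2, 7.5) does not reach this height (z outside [9.5, 32.5]); Combining (union): only that combined region is present, so the union is just that shape — boundary = 34.16 mm; (whole slice rotated 20° about Z — lengths, areas and connectivity unchanged). So its perimeter = 34.16 mm. Layer 117 (z = 23.4): the sphere is absent (|z−center|=17.900 > r=5.5); the sphere at (1.5, 1) does not reach this height (|z−center|=6.400 > r=6); the cone at (7, 9.5) is absent (z outside [11, 16.5]); Combining (union): nothing is present at this height; the 23.5×15.5 cube at (2, 7.5) contributes its full rectangle (perimeter 78.00 mm); Taking the union: only the 23.5×15.5 cube at (2, 7.5) is present, so the union is just that shape — boundary = 78.00 mm; (rotated 20° about Z; rotation is an isometry so areas/perimeters/island counts are preserved). So its perimeter = 78.00 mm. Layer 117 is larger (78.00 vs 34.16 mm).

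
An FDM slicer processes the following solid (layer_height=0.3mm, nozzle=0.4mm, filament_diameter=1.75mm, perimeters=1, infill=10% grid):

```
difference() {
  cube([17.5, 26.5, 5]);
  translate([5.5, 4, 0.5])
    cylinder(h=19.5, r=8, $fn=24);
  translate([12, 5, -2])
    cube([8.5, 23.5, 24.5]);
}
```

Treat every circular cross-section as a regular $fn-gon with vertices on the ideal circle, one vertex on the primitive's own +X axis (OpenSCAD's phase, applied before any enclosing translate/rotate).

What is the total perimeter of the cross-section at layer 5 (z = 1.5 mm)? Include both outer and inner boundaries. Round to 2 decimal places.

At z = 1.5 mm: the cube (footprint 17.5×26.5) is included at this height (perimeter 88.00 mm); the r=8 cylinder at (5.5, 4) contributes a regular 24-gon of circumradius 8 (perimeter = 2·24·8.000·sin(180°/24) = 50.12 mm); the cube at (12, 5) is present — its section is the full 8.5×23.5 rectangle (perimeter 64.00 mm); Taking the first minus the rest: starting from the 17.5×26.5 cube, the r=8 cylinder at (5.5, 4) partially overlaps it — only the 142.06 mm² overlap (of its 198.77 mm²) is removed, clipping the outline; the 8.5×23.5 cube at (12, 5) partially overlaps it — only the 115.14 mm² overlap (of its 199.75 mm²) is removed, clipping the outline — boundary = 79.77 mm. Overall, the cross-section has 2 separate islands. Total boundary length (outer) = 79.77 mm.

79.77 mm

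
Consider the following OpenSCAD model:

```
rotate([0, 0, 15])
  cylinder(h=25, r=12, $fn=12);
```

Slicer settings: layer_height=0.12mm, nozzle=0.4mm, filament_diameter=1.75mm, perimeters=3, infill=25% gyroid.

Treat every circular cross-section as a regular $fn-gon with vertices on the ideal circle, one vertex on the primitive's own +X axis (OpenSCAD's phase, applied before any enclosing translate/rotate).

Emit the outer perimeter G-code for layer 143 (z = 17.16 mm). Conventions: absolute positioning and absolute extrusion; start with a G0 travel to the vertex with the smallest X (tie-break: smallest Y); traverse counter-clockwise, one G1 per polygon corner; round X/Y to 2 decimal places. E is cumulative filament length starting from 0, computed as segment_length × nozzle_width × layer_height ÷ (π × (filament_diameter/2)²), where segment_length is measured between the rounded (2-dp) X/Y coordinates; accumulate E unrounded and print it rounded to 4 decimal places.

G0 X-11.59 Y-3.11 Z17.16
G1 X-8.49 Y-8.49 E0.1239
G1 X-3.11 Y-11.59 E0.2478
G1 X3.11 Y-11.59 E0.3720
G1 X8.49 Y-8.49 E0.4959
G1 X11.59 Y-3.11 E0.6198
G1 X11.59 Y3.11 E0.7439
G1 X8.49 Y8.49 E0.8678
G1 X3.11 Y11.59 E0.9917
G1 X-3.11 Y11.59 E1.1159
G1 X-8.49 Y8.49 E1.2398
G1 X-11.59 Y3.11 E1.3637
G1 X-11.59 Y-3.11 E1.4878

At z = 17.16 mm: the r=12 cylinder gives a regular 12-gon of circumradius 12 (constant along its height); (rotated 15° about Z; rotation is an isometry so areas/perimeters/island counts are preserved). The outline is a single polygon with 12 vertices. Extrusion per mm of travel: 0.4 × 0.12 / (π × 0.875²) = 0.019956. Accumulating E over each segment gives final E = 1.4878.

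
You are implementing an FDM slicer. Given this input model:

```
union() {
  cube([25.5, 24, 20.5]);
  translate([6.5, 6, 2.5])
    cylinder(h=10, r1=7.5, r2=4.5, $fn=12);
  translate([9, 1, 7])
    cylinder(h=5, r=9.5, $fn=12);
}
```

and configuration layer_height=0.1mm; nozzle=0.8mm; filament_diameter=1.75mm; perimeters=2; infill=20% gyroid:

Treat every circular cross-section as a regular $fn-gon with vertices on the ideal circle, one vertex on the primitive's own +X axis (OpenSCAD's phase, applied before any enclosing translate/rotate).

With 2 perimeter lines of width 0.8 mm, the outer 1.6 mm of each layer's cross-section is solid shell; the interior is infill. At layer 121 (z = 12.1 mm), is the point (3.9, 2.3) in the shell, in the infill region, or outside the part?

infill

At z = 12.1 mm: the cube (footprint 25.5×24) is included at this height; the cone at (6.5, 6): at t=0.960 of its height the radius interpolates to r₁+(r₂−r₁)t = 4.620, giving a regular 12-gon of that circumradius; the cylinder at (9, 1) does not reach this height (z outside [7, 12]); Taking the union: the cone at (6.5, 6) lies entirely inside the 25.5×24 cube, so the union is just the 25.5×24 cube — 1 connected region. Overall, the cross-section is a single solid region. The nearest boundary edge runs (25.50, 0.00)→(0.00, 0.00); distance from the point to it = 2.30 mm. The point is inside the cross-section and 2.30 mm from the nearest boundary — more than the 1.6 mm shell width (2 × 0.8), so it's in the infill interior.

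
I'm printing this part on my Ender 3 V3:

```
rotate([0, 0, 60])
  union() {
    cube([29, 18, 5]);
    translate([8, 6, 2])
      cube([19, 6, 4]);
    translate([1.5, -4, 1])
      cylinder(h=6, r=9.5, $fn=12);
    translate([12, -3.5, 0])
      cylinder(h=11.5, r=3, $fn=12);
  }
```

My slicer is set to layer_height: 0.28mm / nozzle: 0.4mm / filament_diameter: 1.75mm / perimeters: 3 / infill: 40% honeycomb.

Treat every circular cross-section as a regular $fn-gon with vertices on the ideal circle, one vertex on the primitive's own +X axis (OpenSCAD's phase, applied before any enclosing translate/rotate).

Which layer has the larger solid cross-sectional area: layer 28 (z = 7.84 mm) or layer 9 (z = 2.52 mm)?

Layer 28 (z = 7.84): the cube is not intersected at this z (z outside [0, 5]); the cube at (8, 6) does not reach this height (z outside [2, 6]); the cylinder at (1.5, -4) does not reach this height (z outside [1, 7]); the r=3 cylinder at (12, -3.5) gives a regular 12-gon of circumradius 3 (constant along its height) (area = (12/2)·3.000²·sin(360°/12) = 27.00 mm²); Combining (union): only the r=3 cylinder at (12, -3.5) is present, so the union is just that shape — area = 27.00 mm²; (rotated 60° about Z; rotation is an isometry so areas/perimeters/island counts are preserved). So its area = 27.00 mm². Layer 9 (z = 2.52): the 29×18 cube contributes its full rectangle (area 522.00 mm²); the 19×6 cube at (8, 6) contributes its full rectangle (area 114.00 mm²); the r=9.5 cylinder at (1.5, -4) gives a regular 12-gon of circumradius 9.5 (constant along its height) (area = (12/2)·9.500²·sin(360°/12) = 270.75 mm²); the r=3 cylinder at (12, -3.5) gives a regular 12-gon of circumradius 3 (constant along its height) (area = (12/2)·3.000²·sin(360°/12) = 27.00 mm²); Taking the union: the regions partially overlap — summed areas 933.75 mm² minus the doubly-counted overlap 159.65 mm² gives 774.10 mm² — area = 774.10 mm²; (rotated 60° about Z; rotation is an isometry so areas/perimeters/island counts are preserved). So its area = 774.10 mm². Layer 9 is larger (774.10 vs 27.00 mm²).

layer 9 (z = 2.52 mm)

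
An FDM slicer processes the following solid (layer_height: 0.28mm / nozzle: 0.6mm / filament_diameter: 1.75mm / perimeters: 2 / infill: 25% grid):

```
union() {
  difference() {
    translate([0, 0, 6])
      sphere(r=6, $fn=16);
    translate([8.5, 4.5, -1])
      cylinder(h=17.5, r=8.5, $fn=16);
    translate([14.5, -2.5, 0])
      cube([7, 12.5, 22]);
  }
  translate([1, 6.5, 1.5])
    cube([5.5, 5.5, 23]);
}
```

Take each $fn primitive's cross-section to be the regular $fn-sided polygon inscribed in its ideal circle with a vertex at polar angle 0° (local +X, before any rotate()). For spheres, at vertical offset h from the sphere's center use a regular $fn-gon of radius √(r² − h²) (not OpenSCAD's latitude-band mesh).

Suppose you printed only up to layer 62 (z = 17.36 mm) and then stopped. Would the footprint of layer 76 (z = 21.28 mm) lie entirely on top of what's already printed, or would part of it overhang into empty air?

Compare the two slices. At z = 17.36: the sphere is not intersected at this z (|z−center|=11.360 > r=6); the cylinder at (8.5, 4.5) does not reach this height (z outside [-1, 16.5]); the cube at (14.5, -2.5) is present — its section is the full 7×12.5 rectangle (area 87.50 mm²); Taking the first minus the rest: the first operand is absent here, so nothing remains; the cube at (1, 6.5) (footprint 5.5×5.5) is included at this height (area 30.25 mm²); Taking the union: only the 5.5×5.5 cube at (1, 6.5) is present, so the union is just that shape — area = 30.25 mm². At z = 21.28: the sphere is not intersected at this z (|z−center|=15.280 > r=6); the cylinder at (8.5, 4.5) is not intersected at this z (z outside [-1, 16.5]); the 7×12.5 cube at (14.5, -2.5) contributes its full rectangle (area 87.50 mm²); After the difference (first − rest): the first operand is absent here, so nothing remains; the cube at (1, 6.5) (footprint 5.5×5.5) is included at this height (area 30.25 mm²); Taking the union: only the 5.5×5.5 cube at (1, 6.5) is present, so the union is just that shape — area = 30.25 mm². Checking containment: the cross-section at z = 21.28 is a subset of the cross-section at z = 17.36.

entirely on top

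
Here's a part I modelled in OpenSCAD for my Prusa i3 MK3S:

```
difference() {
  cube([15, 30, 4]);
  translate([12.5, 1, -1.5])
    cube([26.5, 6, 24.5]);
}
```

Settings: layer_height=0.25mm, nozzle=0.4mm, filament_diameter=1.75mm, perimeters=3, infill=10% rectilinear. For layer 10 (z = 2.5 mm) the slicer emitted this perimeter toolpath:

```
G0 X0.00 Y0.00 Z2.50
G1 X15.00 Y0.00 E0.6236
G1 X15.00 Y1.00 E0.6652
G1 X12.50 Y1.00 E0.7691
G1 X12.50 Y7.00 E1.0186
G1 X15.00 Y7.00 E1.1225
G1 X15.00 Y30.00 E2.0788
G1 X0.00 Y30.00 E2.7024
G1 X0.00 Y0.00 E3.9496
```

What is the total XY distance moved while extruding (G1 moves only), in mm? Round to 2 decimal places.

Sum the Euclidean lengths of each G1 segment: total = 95.00 mm.

95.00 mm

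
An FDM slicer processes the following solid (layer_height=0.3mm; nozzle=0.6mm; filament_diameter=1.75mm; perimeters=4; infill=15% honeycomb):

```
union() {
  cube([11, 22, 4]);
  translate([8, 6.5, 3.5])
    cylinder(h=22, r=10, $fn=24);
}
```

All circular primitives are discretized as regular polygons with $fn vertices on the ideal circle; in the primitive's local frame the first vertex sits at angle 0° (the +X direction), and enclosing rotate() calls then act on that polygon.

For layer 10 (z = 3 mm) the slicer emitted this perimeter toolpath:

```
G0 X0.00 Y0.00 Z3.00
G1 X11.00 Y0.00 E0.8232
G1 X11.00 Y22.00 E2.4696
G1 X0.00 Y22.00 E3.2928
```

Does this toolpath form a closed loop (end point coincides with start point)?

no

Start point (G0): (0.00, 0.00). End point (last G1): the path does not return to the start — open.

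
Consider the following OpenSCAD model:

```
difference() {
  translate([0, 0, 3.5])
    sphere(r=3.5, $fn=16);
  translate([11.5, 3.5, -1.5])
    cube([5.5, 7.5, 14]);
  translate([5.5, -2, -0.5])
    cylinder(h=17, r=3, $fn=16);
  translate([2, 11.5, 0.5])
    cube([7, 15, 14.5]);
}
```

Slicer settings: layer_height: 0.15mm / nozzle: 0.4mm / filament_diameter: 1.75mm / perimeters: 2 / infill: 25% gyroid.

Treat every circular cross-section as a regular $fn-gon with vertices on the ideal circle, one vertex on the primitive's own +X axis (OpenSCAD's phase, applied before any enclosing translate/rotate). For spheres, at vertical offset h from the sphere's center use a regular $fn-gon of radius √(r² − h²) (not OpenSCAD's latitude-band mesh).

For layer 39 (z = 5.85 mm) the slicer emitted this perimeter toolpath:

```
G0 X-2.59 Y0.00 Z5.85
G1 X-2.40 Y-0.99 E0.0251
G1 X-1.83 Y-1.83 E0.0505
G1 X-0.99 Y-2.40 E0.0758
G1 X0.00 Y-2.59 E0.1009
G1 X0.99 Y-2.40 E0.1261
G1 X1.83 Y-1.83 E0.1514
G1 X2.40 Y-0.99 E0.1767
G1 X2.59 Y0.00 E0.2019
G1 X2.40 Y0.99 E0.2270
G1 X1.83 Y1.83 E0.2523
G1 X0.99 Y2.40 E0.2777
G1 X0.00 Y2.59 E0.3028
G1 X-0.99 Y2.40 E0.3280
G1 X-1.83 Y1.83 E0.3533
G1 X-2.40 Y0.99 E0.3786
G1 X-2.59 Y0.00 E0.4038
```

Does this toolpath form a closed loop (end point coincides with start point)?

yes

Start point (G0): (-2.59, 0.00). End point (last G1): the path returns to the start — closed.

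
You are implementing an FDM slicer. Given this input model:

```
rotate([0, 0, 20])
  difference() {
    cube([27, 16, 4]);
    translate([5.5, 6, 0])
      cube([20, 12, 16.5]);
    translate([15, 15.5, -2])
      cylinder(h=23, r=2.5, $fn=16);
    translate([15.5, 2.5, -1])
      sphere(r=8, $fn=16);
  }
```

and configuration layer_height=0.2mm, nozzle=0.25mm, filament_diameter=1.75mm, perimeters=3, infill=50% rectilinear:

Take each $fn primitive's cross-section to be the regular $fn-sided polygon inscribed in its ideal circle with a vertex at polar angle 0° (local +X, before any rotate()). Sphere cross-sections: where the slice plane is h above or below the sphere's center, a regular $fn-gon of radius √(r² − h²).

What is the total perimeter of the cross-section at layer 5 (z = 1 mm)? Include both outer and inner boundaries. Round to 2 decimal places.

At z = 1 mm: the 27×16 cube contributes its full rectangle (perimeter 86.00 mm); the 20×12 cube at (5.5, 6) contributes its full rectangle (perimeter 64.00 mm); the r=2.5 cylinder at (15, 15.5) gives a regular 16-gon of circumradius 2.5 (constant along its height) (perimeter = 2·16·2.500·sin(180°/16) = 15.61 mm); the sphere at (15.5, 2.5): section is a regular 16-gon, circumradius = √(r²−h²) = √(8²−2²) = 7.746 (perimeter = 2·16·7.746·sin(180°/16) = 48.36 mm); Taking the first minus the rest: starting from the 27×16 cube, the 20×12 cube at (5.5, 6) partially overlaps it — only the 200.00 mm² overlap (of its 240.00 mm²) is removed, clipping the outline; the r=2.5 cylinder at (15, 15.5) misses the remaining region (no effect); the r=8 sphere at (15.5, 2.5) partially overlaps it — only the 89.14 mm² overlap (of its 183.69 mm²) is removed, clipping the outline — boundary = 90.34 mm; (whole slice rotated 20° about Z — lengths, areas and connectivity unchanged). Overall, the cross-section has 2 separate islands. Total boundary length (outer) = 90.34 mm.

90.34 mm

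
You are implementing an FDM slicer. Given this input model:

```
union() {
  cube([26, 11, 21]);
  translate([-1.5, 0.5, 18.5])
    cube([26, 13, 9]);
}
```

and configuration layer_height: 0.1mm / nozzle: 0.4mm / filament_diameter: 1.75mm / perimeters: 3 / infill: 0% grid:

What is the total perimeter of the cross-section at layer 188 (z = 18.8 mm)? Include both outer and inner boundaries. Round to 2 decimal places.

At z = 18.8 mm: the 26×11 cube contributes its full rectangle (perimeter 74.00 mm); the cube at (-1.5, 0.5) (footprint 26×13) is included at this height (perimeter 78.00 mm); Merging all regions: the regions partially overlap (shared area 257.25 mm²), so the edge portions inside another operand are dropped and the merged outline is re-measured after clipping — boundary = 82.00 mm. Overall, the cross-section is a single solid region. Total boundary length (outer) = 82.00 mm.

82.00 mm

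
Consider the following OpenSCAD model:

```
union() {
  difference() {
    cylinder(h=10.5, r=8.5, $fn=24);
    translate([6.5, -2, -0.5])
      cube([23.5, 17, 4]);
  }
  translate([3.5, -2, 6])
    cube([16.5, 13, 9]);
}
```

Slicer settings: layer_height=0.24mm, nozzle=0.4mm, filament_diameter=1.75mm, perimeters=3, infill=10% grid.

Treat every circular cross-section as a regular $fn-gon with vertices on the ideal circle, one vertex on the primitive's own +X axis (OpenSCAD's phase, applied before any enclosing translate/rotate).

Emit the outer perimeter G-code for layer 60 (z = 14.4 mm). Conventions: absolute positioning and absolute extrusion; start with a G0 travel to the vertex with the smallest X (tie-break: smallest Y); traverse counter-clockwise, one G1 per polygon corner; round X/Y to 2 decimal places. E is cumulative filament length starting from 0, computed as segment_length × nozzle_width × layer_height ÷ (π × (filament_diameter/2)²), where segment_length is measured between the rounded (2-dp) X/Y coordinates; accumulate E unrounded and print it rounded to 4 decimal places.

At z = 14.4 mm: the cylinder is absent (z outside [0, 10.5]); the cube at (6.5, -2) is absent (z outside [-0.5, 3.5]); After the difference (first − rest): the first operand is absent here, so nothing remains; the cube at (3.5, -2) (footprint 16.5×13) is included at this height; Taking the union: only the 16.5×13 cube at (3.5, -2) is present, so the union is just that shape — 1 connected region. The outline is a single polygon with 4 vertices. Extrusion per mm of travel: 0.4 × 0.24 / (π × 0.875²) = 0.039912. Accumulating E over each segment gives final E = 2.3548.

G0 X3.50 Y-2.00 Z14.40
G1 X20.00 Y-2.00 E0.6586
G1 X20.00 Y11.00 E1.1774
G1 X3.50 Y11.00 E1.8360
G1 X3.50 Y-2.00 E2.3548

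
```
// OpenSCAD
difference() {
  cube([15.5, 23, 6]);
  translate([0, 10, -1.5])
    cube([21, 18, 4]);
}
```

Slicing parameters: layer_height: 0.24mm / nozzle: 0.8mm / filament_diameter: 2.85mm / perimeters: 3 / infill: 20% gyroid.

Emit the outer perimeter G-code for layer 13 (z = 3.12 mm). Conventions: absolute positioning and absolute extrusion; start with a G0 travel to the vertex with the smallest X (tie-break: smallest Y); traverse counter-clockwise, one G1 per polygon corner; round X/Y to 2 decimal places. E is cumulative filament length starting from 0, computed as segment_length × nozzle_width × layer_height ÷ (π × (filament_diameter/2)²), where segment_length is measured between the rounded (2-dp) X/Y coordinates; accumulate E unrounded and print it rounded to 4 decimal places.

At z = 3.12 mm: the cube is present — its section is the full 15.5×23 rectangle; the cube at (0, 10) is absent (z outside [-1.5, 2.5]); After the difference (first − rest): none of the subtracted shapes is present at this height, so the 15.5×23 cube is unchanged — 1 connected region. The outline is a single polygon with 4 vertices. Extrusion per mm of travel: 0.8 × 0.24 / (π × 1.425²) = 0.030097. Accumulating E over each segment gives final E = 2.3175.

G0 X0.00 Y0.00 Z3.12
G1 X15.50 Y0.00 E0.4665
G1 X15.50 Y23.00 E1.1587
G1 X0.00 Y23.00 E1.6252
G1 X0.00 Y0.00 E2.3175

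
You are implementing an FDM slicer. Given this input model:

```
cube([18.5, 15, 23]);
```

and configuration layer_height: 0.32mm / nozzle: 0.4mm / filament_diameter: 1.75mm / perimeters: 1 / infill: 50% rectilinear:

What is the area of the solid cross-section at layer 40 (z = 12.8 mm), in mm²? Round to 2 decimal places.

277.50 mm²

At z = 12.8 mm: the cube (footprint 18.5×15) is included at this height (area 277.50 mm²). Overall, the cross-section is a single solid region. Net area = 277.50 mm².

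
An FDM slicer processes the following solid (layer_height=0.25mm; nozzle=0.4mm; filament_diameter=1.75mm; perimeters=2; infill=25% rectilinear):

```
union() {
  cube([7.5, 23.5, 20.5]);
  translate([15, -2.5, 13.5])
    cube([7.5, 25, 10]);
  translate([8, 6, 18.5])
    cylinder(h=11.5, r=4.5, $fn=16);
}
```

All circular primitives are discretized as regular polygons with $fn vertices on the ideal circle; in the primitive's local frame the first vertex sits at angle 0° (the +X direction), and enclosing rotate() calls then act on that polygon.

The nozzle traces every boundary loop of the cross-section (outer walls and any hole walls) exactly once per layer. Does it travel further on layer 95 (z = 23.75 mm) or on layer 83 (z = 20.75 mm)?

Layer 95 (z = 23.75): the cube does not reach this height (z outside [0, 20.5]); the cube at (15, -2.5) does not reach this height (z outside [13.5, 23.5]); the r=4.5 cylinder at (8, 6) gives a regular 16-gon of circumradius 4.5 (constant along its height) (perimeter = 2·16·4.500·sin(180°/16) = 28.09 mm); Combining (union): only the r=4.5 cylinder at (8, 6) is present, so the union is just that shape — boundary = 28.09 mm. So its perimeter = 28.09 mm. Layer 83 (z = 20.75): the cube does not reach this height (z outside [0, 20.5]); the cube at (15, -2.5) is present — its section is the full 7.5×25 rectangle (perimeter 65.00 mm); the cylinder at (8, 6): section is a regular 16-gon, circumradius r=4.5 (perimeter = 2·16·4.500·sin(180°/16) = 28.09 mm); Combining (union): the 2 present regions are separate (no shared area or edge), so areas and boundary lengths simply add and each stays a separate island — boundary = 93.09 mm. So its perimeter = 93.09 mm. Layer 83 is larger (93.09 vs 28.09 mm).

layer 83 (z = 20.75 mm)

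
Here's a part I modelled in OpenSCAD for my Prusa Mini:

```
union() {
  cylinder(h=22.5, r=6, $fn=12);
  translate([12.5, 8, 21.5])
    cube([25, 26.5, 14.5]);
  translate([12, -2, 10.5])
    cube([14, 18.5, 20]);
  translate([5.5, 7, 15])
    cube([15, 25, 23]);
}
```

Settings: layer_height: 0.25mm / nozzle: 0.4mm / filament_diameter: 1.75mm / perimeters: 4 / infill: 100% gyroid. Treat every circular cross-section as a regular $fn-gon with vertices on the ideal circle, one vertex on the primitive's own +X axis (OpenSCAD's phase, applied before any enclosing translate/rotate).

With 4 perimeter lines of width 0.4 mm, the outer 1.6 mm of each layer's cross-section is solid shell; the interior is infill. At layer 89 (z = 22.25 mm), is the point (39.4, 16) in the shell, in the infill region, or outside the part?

outside

At z = 22.25 mm: the r=6 cylinder gives a regular 12-gon of circumradius 6 (constant along its height); the 25×26.5 cube at (12.5, 8) contributes its full rectangle; the 14×18.5 cube at (12, -2) contributes its full rectangle; the 15×25 cube at (5.5, 7) contributes its full rectangle; Taking the union: the regions partially overlap (shared area 319.50 mm²), so overlapping operands fuse into one piece — 2 connected regions. Overall, the cross-section has 2 separate islands. The nearest boundary edge runs (37.50, 34.50)→(37.50, 8.00); distance from the point to it = 1.90 mm. The point is not inside any of the regions above, so it lies outside the cross-section (1.90 mm from the nearest boundary).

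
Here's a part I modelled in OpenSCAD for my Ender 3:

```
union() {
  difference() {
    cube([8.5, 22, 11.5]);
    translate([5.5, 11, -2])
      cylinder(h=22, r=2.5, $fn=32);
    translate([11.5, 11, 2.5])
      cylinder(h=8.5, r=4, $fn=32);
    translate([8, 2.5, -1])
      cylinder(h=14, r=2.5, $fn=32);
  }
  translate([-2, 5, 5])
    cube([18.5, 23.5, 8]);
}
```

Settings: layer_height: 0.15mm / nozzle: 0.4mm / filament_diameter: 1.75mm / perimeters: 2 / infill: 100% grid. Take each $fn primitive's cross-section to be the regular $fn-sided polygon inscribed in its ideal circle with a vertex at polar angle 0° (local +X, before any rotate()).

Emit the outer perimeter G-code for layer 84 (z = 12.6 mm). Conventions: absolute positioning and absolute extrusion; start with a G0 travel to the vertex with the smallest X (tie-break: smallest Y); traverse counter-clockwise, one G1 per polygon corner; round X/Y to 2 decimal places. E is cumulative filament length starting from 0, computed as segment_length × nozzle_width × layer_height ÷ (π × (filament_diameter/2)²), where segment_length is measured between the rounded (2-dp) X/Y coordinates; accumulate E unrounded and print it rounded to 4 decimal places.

At z = 12.6 mm: the cube does not reach this height (z outside [0, 11.5]); the r=2.5 cylinder at (5.5, 11) gives a regular 32-gon of circumradius 2.5 (constant along its height); the cylinder at (11.5, 11) is absent (z outside [2.5, 11]); the cylinder at (8, 2.5): section is a regular 32-gon, circumradius r=2.5; After the difference (first − rest): the first operand is absent here, so nothing remains; the 18.5×23.5 cube at (-2, 5) contributes its full rectangle; Combining (union): only the 18.5×23.5 cube at (-2, 5) is present, so the union is just that shape — 1 connected region. The outline is a single polygon with 4 vertices. Extrusion per mm of travel: 0.4 × 0.15 / (π × 0.875²) = 0.024945. Accumulating E over each segment gives final E = 2.0954.

G0 X-2.00 Y5.00 Z12.60
G1 X16.50 Y5.00 E0.4615
G1 X16.50 Y28.50 E1.0477
G1 X-2.00 Y28.50 E1.5092
G1 X-2.00 Y5.00 E2.0954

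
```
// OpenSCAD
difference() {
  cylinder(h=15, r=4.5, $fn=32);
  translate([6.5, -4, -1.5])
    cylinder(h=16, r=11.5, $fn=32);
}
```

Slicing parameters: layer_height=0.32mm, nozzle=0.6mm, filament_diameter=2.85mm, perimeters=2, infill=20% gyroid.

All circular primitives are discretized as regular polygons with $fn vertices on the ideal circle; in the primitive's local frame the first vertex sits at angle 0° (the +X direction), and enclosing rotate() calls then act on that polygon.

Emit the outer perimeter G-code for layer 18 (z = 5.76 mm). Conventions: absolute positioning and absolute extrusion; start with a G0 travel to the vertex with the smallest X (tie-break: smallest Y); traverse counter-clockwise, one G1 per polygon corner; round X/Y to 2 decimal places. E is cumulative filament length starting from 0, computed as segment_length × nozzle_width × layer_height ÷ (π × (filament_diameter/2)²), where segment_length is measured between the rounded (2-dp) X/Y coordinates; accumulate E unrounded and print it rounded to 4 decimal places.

At z = 5.76 mm: the cylinder: section is a regular 32-gon, circumradius r=4.5; the r=11.5 cylinder at (6.5, -4) gives a regular 32-gon of circumradius 11.5 (constant along its height); Subtracting the remaining from the first: starting from the r=4.5 cylinder, the r=11.5 cylinder at (6.5, -4) partially overlaps it — only the 60.65 mm² overlap (of its 412.81 mm²) is removed, clipping the outline — 1 connected region. The outline is a single polygon with 12 vertices. Extrusion per mm of travel: 0.6 × 0.32 / (π × 1.425²) = 0.030097. Accumulating E over each segment gives final E = 0.3565.

G0 X-4.50 Y0.00 Z5.76
G1 X-4.44 Y-0.63 E0.0190
G1 X-4.12 Y0.40 E0.0515
G1 X-3.06 Y2.39 E0.1194
G1 X-1.63 Y4.13 E0.1872
G1 X-1.53 Y4.22 E0.1912
G1 X-1.72 Y4.16 E0.1972
G1 X-2.50 Y3.74 E0.2239
G1 X-3.18 Y3.18 E0.2504
G1 X-3.74 Y2.50 E0.2769
G1 X-4.16 Y1.72 E0.3035
G1 X-4.41 Y0.88 E0.3299
G1 X-4.50 Y0.00 E0.3565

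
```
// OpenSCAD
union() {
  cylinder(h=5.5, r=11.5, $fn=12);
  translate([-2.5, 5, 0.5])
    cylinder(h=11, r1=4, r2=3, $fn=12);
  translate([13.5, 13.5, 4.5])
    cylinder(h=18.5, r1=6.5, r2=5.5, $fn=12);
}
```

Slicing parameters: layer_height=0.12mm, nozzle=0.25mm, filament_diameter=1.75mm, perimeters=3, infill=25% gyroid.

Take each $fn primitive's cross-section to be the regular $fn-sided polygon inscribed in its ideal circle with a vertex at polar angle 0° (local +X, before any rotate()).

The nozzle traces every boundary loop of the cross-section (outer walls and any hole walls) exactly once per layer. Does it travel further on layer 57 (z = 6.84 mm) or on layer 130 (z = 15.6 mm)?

Layer 57 (z = 6.84): the cylinder is not intersected at this z (z outside [0, 5.5]); the cone at (-2.5, 5) contributes a regular 12-gon of circumradius 3.424 (interpolated between r1=4 and r2=3 at t=0.576) (perimeter = 2·12·3.424·sin(180°/12) = 21.27 mm); the cone at (13.5, 13.5) contributes a regular 12-gon of circumradius 6.374 (interpolated between r1=6.5 and r2=5.5 at t=0.126) (perimeter = 2·12·6.374·sin(180°/12) = 39.59 mm); Merging all regions: the 2 present regions are separate (no shared area or edge), so areas and boundary lengths simply add and each stays a separate island — boundary = 60.86 mm. So its perimeter = 60.86 mm. Layer 130 (z = 15.6): the cylinder is not intersected at this z (z outside [0, 5.5]); the cone at (-2.5, 5) does not reach this height (z outside [0.5, 11.5]); the cone at (13.5, 13.5): at t=0.600 of its height the radius interpolates to r₁+(r₂−r₁)t = 5.900, giving a regular 12-gon of that circumradius (perimeter = 2·12·5.900·sin(180°/12) = 36.65 mm); Merging all regions: only the cone at (13.5, 13.5) is present, so the union is just that shape — boundary = 36.65 mm. So its perimeter = 36.65 mm. Layer 57 is larger (60.86 vs 36.65 mm).

layer 57 (z = 6.84 mm)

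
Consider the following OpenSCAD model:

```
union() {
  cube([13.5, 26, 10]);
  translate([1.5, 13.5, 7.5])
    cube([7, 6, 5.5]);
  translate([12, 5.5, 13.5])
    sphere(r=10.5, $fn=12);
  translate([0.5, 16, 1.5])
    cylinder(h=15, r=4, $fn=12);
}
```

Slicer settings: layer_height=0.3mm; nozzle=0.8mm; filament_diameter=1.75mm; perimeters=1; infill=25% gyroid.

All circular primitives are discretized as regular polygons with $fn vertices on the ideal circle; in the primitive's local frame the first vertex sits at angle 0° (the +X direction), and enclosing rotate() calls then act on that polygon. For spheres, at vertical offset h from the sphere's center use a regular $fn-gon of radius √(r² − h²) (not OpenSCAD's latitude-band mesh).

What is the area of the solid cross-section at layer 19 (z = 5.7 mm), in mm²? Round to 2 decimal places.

At z = 5.7 mm: the 13.5×26 cube contributes its full rectangle (area 351.00 mm²); the cube at (1.5, 13.5) is absent (z outside [7.5, 13]); the r=10.5 sphere at (12, 5.5) slices to a regular 12-gon of circumradius 7.029 (√(r²−h²) with h=7.8 from center) (area = (12/2)·7.029²·sin(360°/12) = 148.23 mm²); the r=4 cylinder at (0.5, 16) gives a regular 12-gon of circumradius 4 (constant along its height) (area = (12/2)·4.000²·sin(360°/12) = 48.00 mm²); Combining (union): the regions partially overlap — summed areas 547.23 mm² minus the doubly-counted overlap 116.65 mm² gives 430.58 mm² — area = 430.58 mm². Overall, the cross-section is a single solid region. Net area = 430.58 mm².

430.58 mm²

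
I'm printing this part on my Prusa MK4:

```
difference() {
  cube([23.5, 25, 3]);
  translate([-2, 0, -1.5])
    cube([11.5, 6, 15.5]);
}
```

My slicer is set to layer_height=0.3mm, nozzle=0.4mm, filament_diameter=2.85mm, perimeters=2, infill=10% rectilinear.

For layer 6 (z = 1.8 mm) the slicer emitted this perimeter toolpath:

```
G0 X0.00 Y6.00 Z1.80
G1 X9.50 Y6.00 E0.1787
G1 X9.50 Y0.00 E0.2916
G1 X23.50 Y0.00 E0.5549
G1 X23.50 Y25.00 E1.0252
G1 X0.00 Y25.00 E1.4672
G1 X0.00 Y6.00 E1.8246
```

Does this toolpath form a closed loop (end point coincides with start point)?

Start point (G0): (0.00, 6.00). End point (last G1): the path returns to the start — closed.

yes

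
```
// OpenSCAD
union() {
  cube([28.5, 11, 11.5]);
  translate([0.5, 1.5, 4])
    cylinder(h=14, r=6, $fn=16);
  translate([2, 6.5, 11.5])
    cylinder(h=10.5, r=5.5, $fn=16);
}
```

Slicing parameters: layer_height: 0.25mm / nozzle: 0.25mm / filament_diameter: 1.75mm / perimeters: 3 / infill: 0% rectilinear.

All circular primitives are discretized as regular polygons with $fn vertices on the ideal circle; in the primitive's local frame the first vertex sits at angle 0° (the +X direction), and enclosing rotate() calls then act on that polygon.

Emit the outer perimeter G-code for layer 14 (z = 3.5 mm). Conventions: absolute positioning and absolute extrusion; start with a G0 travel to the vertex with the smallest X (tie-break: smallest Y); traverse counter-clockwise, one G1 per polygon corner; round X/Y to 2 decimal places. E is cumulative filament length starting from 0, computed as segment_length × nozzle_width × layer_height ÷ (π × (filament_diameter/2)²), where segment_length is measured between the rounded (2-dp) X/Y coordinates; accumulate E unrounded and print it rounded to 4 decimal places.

At z = 3.5 mm: the 28.5×11 cube contributes its full rectangle; the cylinder at (0.5, 1.5) is not intersected at this z (z outside [4, 18]); the cylinder at (2, 6.5) does not reach this height (z outside [11.5, 22]); Merging all regions: only the 28.5×11 cube is present, so the union is just that shape — 1 connected region. The outline is a single polygon with 4 vertices. Extrusion per mm of travel: 0.25 × 0.25 / (π × 0.875²) = 0.025984. Accumulating E over each segment gives final E = 2.0528.

G0 X0.00 Y0.00 Z3.50
G1 X28.50 Y0.00 E0.7406
G1 X28.50 Y11.00 E1.0264
G1 X0.00 Y11.00 E1.7669
G1 X0.00 Y0.00 E2.0528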